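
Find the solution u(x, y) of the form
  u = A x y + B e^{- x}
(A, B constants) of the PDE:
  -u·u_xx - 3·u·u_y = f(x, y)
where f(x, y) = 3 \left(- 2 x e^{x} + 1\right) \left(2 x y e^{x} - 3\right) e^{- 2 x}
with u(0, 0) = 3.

Substitute the ansatz u = A x y + B e^{- x} into the left-hand side.
Derivatives of the ansatz:
  u_xx = B e^{- x}
  u_y = A x
Term by term:
  -u·u_xx = - A B x y e^{- x} - B^{2} e^{- 2 x}
  -3·u·u_y = - 3 A^{2} x^{2} y - 3 A B x e^{- x}
So the left-hand side equals
  - 3 A^{2} x^{2} y - A B x y e^{- x} - 3 A B x e^{- x} - B^{2} e^{- 2 x}
This must equal f(x, y) identically; expanded, f = - 12 x^{2} y + 6 x y e^{- x} + 18 x e^{- x} - 9 e^{- 2 x}.
Matching coefficients of the independent functions:
  [x e^{- x}]:  - 3 A B = 18
  [x^{2} y]:  - 3 A^{2} = -12
  [x y e^{- x}]:  - A B = 6
  [e^{- 2 x}]:  - B^{2} = -9
These equations allow (A, B) = (-2, 3) or (2, -3).
Impose the point condition(s):
  u(0, 0) = 3  ⟹  B = 3
Only A = -2, B = 3 satisfies everything.
Hence u(x, y) = - 2 x y + 3 e^{- x}.

Answer: u(x, y) = - 2 x y + 3 e^{- x}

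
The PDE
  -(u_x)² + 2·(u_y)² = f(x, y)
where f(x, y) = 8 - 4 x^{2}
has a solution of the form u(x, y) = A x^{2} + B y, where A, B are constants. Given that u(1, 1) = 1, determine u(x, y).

Substitute the ansatz u = A x^{2} + B y into the left-hand side.
Derivatives of the ansatz:
  u_x = 2 A x
  u_y = B
Term by term:
  -(u_x)² = - 4 A^{2} x^{2}
  2·(u_y)² = 2 B^{2}
So the left-hand side equals
  - 4 A^{2} x^{2} + 2 B^{2}
This must equal f(x, y) = 8 - 4 x^{2} identically.
Matching coefficients of the independent functions:
  [constant term]:  2 B^{2} = 8
  [x^{2}]:  - 4 A^{2} = -4
These equations allow (A, B) = (-1, -2) or (-1, 2) or (1, -2) or (1, 2).
Impose the point condition(s):
  u(1, 1) = 1  ⟹  A + B = 1
Only A = -1, B = 2 satisfies everything.
Hence u(x, y) = - x^{2} + 2 y.

Answer: u(x, y) = - x^{2} + 2 y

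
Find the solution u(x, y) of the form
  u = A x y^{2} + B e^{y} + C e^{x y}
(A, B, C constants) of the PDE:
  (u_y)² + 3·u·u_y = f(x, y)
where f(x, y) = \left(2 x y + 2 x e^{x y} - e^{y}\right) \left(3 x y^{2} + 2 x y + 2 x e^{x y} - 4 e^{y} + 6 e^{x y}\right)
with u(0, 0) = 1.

Substitute the ansatz u = A x y^{2} + B e^{y} + C e^{x y} into the left-hand side.
Derivatives of the ansatz:
  u_y = 2 A x y + B e^{y} + C x e^{x y}
Term by term:
  (u_y)² = 4 A^{2} x^{2} y^{2} + 4 A B x y e^{y} + 4 A C x^{2} y e^{x y} + B^{2} e^{2 y} + 2 B C x e^{y} e^{x y} + C^{2} x^{2} e^{2 x y}
  3·u·u_y = 6 A^{2} x^{2} y^{3} + 3 A B x y^{2} e^{y} + 6 A B x y e^{y} + 3 A C x^{2} y^{2} e^{x y} + 6 A C x y e^{x y} + 3 B^{2} e^{2 y} + 3 B C x e^{y} e^{x y} + 3 B C e^{y} e^{x y} + 3 C^{2} x e^{2 x y}
So the left-hand side equals
  6 A^{2} x^{2} y^{3} + 4 A^{2} x^{2} y^{2} + 3 A B x y^{2} e^{y} + 10 A B x y e^{y} + 3 A C x^{2} y^{2} e^{x y} + 4 A C x^{2} y e^{x y} + 6 A C x y e^{x y} + 4 B^{2} e^{2 y} + 5 B C x e^{y} e^{x y} + 3 B C e^{y} e^{x y} + C^{2} x^{2} e^{2 x y} + 3 C^{2} x e^{2 x y}
This must equal f(x, y) identically; expanded, f = 6 x^{2} y^{3} + 6 x^{2} y^{2} e^{x y} + 4 x^{2} y^{2} + 8 x^{2} y e^{x y} + 4 x^{2} e^{2 x y} - 3 x y^{2} e^{y} - 10 x y e^{y} + 12 x y e^{x y} - 10 x e^{y} e^{x y} + 12 x e^{2 x y} + 4 e^{2 y} - 6 e^{y} e^{x y}.
Matching coefficients of the independent functions:
  [x e^{2 x y}]:  3 C^{2} = 12
  [x^{2} y^{2}]:  4 A^{2} = 4
  [x^{2} y^{3}]:  6 A^{2} = 6
  [x^{2} e^{2 x y}]:  C^{2} = 4
  [e^{y} e^{x y}]:  3 B C = -6
  [x y e^{y}]:  10 A B = -10
  [x y e^{x y}]:  6 A C = 12
  [x y^{2} e^{y}]:  3 A B = -3
  [x e^{y} e^{x y}]:  5 B C = -10
  [x^{2} y e^{x y}]:  4 A C = 8
  [x^{2} y^{2} e^{x y}]:  3 A C = 6
  [e^{2 y}]:  4 B^{2} = 4
These equations allow (A, B, C) = (-1, 1, -2) or (1, -1, 2).
Impose the point condition(s):
  u(0, 0) = 1  ⟹  B + C = 1
Only A = 1, B = -1, C = 2 satisfies everything.
Hence u(x, y) = x y^{2} - e^{y} + 2 e^{x y}.

Answer: u(x, y) = x y^{2} - e^{y} + 2 e^{x y}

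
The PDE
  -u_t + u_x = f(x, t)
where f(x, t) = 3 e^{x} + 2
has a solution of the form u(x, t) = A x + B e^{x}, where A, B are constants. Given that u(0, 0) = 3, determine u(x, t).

Substitute the ansatz u = A x + B e^{x} into the left-hand side.
Derivatives of the ansatz:
  u_t = 0
  u_x = A + B e^{x}
Term by term:
  -u_t = 0
  u_x = A + B e^{x}
So the left-hand side equals
  A + B e^{x}
This must equal f(x, t) = 3 e^{x} + 2 identically.
Matching coefficients of the independent functions:
  [constant term]:  A = 2
  [e^{x}]:  B = 3
Solving: A = 2, B = 3.
Check against the point condition:
  u(0, 0) = 3  ⟹  B = 3  ✓
Hence u(x, t) = 2 x + 3 e^{x}.

Answer: u(x, t) = 2 x + 3 e^{x}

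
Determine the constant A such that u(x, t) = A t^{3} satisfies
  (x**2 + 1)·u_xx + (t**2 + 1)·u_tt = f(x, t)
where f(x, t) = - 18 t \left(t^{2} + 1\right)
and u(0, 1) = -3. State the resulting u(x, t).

Answer: u(x, t) = - 3 t^{3}

Derivation:
Substitute the ansatz u = A t^{3} into the left-hand side.
Derivatives of the ansatz:
  u_xx = 0
  u_tt = 6 A t
Term by term:
  (x**2 + 1)·u_xx = 0
  (t**2 + 1)·u_tt = 6 A t^{3} + 6 A t
So the left-hand side equals
  6 A t^{3} + 6 A t
This must equal f(x, t) identically; expanded, f = - 18 t^{3} - 18 t.
Matching coefficients of the independent functions:
  [t, t^{3}]:  6 A = -18
Solving: A = -3.
Check against the point condition:
  u(0, 1) = -3  ⟹  A = -3  ✓
Hence u(x, t) = - 3 t^{3}.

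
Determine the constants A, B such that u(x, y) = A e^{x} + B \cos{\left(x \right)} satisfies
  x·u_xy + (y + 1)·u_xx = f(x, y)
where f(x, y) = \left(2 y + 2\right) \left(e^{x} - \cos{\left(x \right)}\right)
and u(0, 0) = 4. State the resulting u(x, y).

Substitute the ansatz u = A e^{x} + B \cos{\left(x \right)} into the left-hand side.
Derivatives of the ansatz:
  u_xy = 0
  u_xx = A e^{x} - B \cos{\left(x \right)}
Term by term:
  x·u_xy = 0
  (y + 1)·u_xx = A y e^{x} + A e^{x} - B y \cos{\left(x \right)} - B \cos{\left(x \right)}
So the left-hand side equals
  A y e^{x} + A e^{x} - B y \cos{\left(x \right)} - B \cos{\left(x \right)}
This must equal f(x, y) identically; expanded, f = 2 y e^{x} - 2 y \cos{\left(x \right)} + 2 e^{x} - 2 \cos{\left(x \right)}.
Matching coefficients of the independent functions:
  [y e^{x}, e^{x}]:  A = 2
  [y \cos{\left(x \right)}, \cos{\left(x \right)}]:  - B = -2
Solving: A = 2, B = 2.
Check against the point condition:
  u(0, 0) = 4  ⟹  A + B = 4  ✓
Hence u(x, y) = 2 e^{x} + 2 \cos{\left(x \right)}.

Answer: u(x, y) = 2 e^{x} + 2 \cos{\left(x \right)}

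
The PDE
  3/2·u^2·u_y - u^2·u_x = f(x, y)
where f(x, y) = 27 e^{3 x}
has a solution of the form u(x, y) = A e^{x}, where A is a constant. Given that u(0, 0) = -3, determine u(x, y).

Substitute the ansatz u = A e^{x} into the left-hand side.
Derivatives of the ansatz:
  u_y = 0
  u_x = A e^{x}
Term by term:
  3/2·u^2·u_y = 0
  -u^2·u_x = - A^{3} e^{3 x}
So the left-hand side equals
  - A^{3} e^{3 x}
This must equal f(x, y) = 27 e^{3 x} identically.
Matching coefficients of the independent functions:
  [e^{3 x}]:  - A^{3} = 27
Solving: A = -3.
Check against the point condition:
  u(0, 0) = -3  ⟹  A = -3  ✓
Hence u(x, y) = - 3 e^{x}.

Answer: u(x, y) = - 3 e^{x}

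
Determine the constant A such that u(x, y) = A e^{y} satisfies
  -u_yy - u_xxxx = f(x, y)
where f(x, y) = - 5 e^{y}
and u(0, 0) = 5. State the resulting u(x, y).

Answer: u(x, y) = 5 e^{y}

Derivation:
Substitute the ansatz u = A e^{y} into the left-hand side.
Derivatives of the ansatz:
  u_yy = A e^{y}
  u_xxxx = 0
Term by term:
  -u_yy = - A e^{y}
  -u_xxxx = 0
So the left-hand side equals
  - A e^{y}
This must equal f(x, y) = - 5 e^{y} identically.
Matching coefficients of the independent functions:
  [e^{y}]:  - A = -5
Solving: A = 5.
Check against the point condition:
  u(0, 0) = 5  ⟹  A = 5  ✓
Hence u(x, y) = 5 e^{y}.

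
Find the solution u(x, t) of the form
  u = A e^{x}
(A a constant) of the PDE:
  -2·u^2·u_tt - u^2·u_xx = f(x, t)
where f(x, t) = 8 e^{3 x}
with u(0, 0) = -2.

Answer: u(x, t) = - 2 e^{x}

Derivation:
Substitute the ansatz u = A e^{x} into the left-hand side.
Derivatives of the ansatz:
  u_tt = 0
  u_xx = A e^{x}
Term by term:
  -2·u^2·u_tt = 0
  -u^2·u_xx = - A^{3} e^{3 x}
So the left-hand side equals
  - A^{3} e^{3 x}
This must equal f(x, t) = 8 e^{3 x} identically.
Matching coefficients of the independent functions:
  [e^{3 x}]:  - A^{3} = 8
Solving: A = -2.
Check against the point condition:
  u(0, 0) = -2  ⟹  A = -2  ✓
Hence u(x, t) = - 2 e^{x}.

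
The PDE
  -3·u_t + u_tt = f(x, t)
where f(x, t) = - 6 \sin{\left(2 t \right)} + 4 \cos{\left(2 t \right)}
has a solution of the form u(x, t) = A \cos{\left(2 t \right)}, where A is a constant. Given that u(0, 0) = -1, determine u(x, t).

Substitute the ansatz u = A \cos{\left(2 t \right)} into the left-hand side.
Derivatives of the ansatz:
  u_t = - 2 A \sin{\left(2 t \right)}
  u_tt = - 4 A \cos{\left(2 t \right)}
Term by term:
  -3·u_t = 6 A \sin{\left(2 t \right)}
  u_tt = - 4 A \cos{\left(2 t \right)}
So the left-hand side equals
  6 A \sin{\left(2 t \right)} - 4 A \cos{\left(2 t \right)}
This must equal f(x, t) = - 6 \sin{\left(2 t \right)} + 4 \cos{\left(2 t \right)} identically.
Matching coefficients of the independent functions:
  [\sin{\left(2 t \right)}]:  6 A = -6
  [\cos{\left(2 t \right)}]:  - 4 A = 4
Solving: A = -1.
Check against the point condition:
  u(0, 0) = -1  ⟹  A = -1  ✓
Hence u(x, t) = - \cos{\left(2 t \right)}.

Answer: u(x, t) = - \cos{\left(2 t \right)}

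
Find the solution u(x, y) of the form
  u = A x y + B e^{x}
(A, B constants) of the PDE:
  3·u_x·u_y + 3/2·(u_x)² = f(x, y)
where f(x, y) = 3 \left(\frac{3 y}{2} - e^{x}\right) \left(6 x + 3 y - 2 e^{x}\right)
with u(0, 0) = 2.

Substitute the ansatz u = A x y + B e^{x} into the left-hand side.
Derivatives of the ansatz:
  u_x = A y + B e^{x}
  u_y = A x
Term by term:
  3·u_x·u_y = 3 A^{2} x y + 3 A B x e^{x}
  3/2·(u_x)² = \frac{3 A^{2} y^{2}}{2} + 3 A B y e^{x} + \frac{3 B^{2} e^{2 x}}{2}
So the left-hand side equals
  3 A^{2} x y + \frac{3 A^{2} y^{2}}{2} + 3 A B x e^{x} + 3 A B y e^{x} + \frac{3 B^{2} e^{2 x}}{2}
This must equal f(x, y) identically; expanded, f = 27 x y - 18 x e^{x} + \frac{27 y^{2}}{2} - 18 y e^{x} + 6 e^{2 x}.
Matching coefficients of the independent functions:
  [y^{2}]:  \frac{3 A^{2}}{2} = \frac{27}{2}
  [x y]:  3 A^{2} = 27
  [x e^{x}, y e^{x}]:  3 A B = -18
  [e^{2 x}]:  \frac{3 B^{2}}{2} = 6
These equations allow (A, B) = (-3, 2) or (3, -2).
Impose the point condition(s):
  u(0, 0) = 2  ⟹  B = 2
Only A = -3, B = 2 satisfies everything.
Hence u(x, y) = - 3 x y + 2 e^{x}.

Answer: u(x, y) = - 3 x y + 2 e^{x}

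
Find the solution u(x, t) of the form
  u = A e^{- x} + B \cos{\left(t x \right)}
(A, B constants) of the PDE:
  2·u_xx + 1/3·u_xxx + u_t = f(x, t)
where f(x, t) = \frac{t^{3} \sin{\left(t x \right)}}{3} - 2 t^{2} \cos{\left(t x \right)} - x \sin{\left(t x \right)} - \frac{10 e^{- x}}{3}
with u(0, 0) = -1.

Substitute the ansatz u = A e^{- x} + B \cos{\left(t x \right)} into the left-hand side.
Derivatives of the ansatz:
  u_xx = A e^{- x} - B t^{2} \cos{\left(t x \right)}
  u_xxx = - A e^{- x} + B t^{3} \sin{\left(t x \right)}
  u_t = - B x \sin{\left(t x \right)}
Term by term:
  2·u_xx = 2 A e^{- x} - 2 B t^{2} \cos{\left(t x \right)}
  1/3·u_xxx = - \frac{A e^{- x}}{3} + \frac{B t^{3} \sin{\left(t x \right)}}{3}
  u_t = - B x \sin{\left(t x \right)}
So the left-hand side equals
  \frac{5 A e^{- x}}{3} + \frac{B t^{3} \sin{\left(t x \right)}}{3} - 2 B t^{2} \cos{\left(t x \right)} - B x \sin{\left(t x \right)}
This must equal f(x, t) = \frac{t^{3} \sin{\left(t x \right)}}{3} - 2 t^{2} \cos{\left(t x \right)} - x \sin{\left(t x \right)} - \frac{10 e^{- x}}{3} identically.
Matching coefficients of the independent functions:
  [t^{2} \cos{\left(t x \right)}]:  - 2 B = -2
  [t^{3} \sin{\left(t x \right)}]:  \frac{B}{3} = \frac{1}{3}
  [x \sin{\left(t x \right)}]:  - B = -1
  [e^{- x}]:  \frac{5 A}{3} = - \frac{10}{3}
Solving: A = -2, B = 1.
Check against the point condition:
  u(0, 0) = -1  ⟹  A + B = -1  ✓
Hence u(x, t) = \cos{\left(t x \right)} - 2 e^{- x}.

Answer: u(x, t) = \cos{\left(t x \right)} - 2 e^{- x}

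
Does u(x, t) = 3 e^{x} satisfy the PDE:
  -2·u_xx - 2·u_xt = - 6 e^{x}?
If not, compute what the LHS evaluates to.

Evaluate each term of the left-hand side for u = 3 e^{x}.
Derivatives:
  u_xx = 3 e^{x}
  u_xt = 0
Terms:
  -2·u_xx = - 6 e^{x}
  -2·u_xt = 0
Sum: LHS = - 6 e^{x}
This is exactly the given right-hand side, so u is a solution.

Answer: Yes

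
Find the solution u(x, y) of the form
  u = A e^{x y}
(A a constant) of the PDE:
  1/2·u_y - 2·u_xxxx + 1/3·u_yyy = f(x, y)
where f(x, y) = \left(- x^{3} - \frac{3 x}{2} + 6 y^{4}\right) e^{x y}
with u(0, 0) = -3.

Substitute the ansatz u = A e^{x y} into the left-hand side.
Derivatives of the ansatz:
  u_y = A x e^{x y}
  u_xxxx = A y^{4} e^{x y}
  u_yyy = A x^{3} e^{x y}
Term by term:
  1/2·u_y = \frac{A x e^{x y}}{2}
  -2·u_xxxx = - 2 A y^{4} e^{x y}
  1/3·u_yyy = \frac{A x^{3} e^{x y}}{3}
So the left-hand side equals
  \frac{A x^{3} e^{x y}}{3} + \frac{A x e^{x y}}{2} - 2 A y^{4} e^{x y}
This must equal f(x, y) identically; expanded, f = - x^{3} e^{x y} - \frac{3 x e^{x y}}{2} + 6 y^{4} e^{x y}.
Matching coefficients of the independent functions:
  [x e^{x y}]:  \frac{A}{2} = - \frac{3}{2}
  [x^{3} e^{x y}]:  \frac{A}{3} = -1
  [y^{4} e^{x y}]:  - 2 A = 6
Solving: A = -3.
Check against the point condition:
  u(0, 0) = -3  ⟹  A = -3  ✓
Hence u(x, y) = - 3 e^{x y}.

Answer: u(x, y) = - 3 e^{x y}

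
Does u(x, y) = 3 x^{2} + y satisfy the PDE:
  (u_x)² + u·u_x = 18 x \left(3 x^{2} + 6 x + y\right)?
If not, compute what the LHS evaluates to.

Answer: No, the LHS evaluates to 6 x \left(3 x^{2} + 6 x + y\right)

Derivation:
Evaluate each term of the left-hand side for u = 3 x^{2} + y.
Derivatives:
  u_x = 6 x
Terms:
  (u_x)² = 36 x^{2}
  u·u_x = 6 x \left(3 x^{2} + y\right)
Sum: LHS = 6 x \left(3 x^{2} + 6 x + y\right)
Given right-hand side: 18 x \left(3 x^{2} + 6 x + y\right). Difference LHS − RHS = - 12 x \left(3 x^{2} + 6 x + y\right) ≠ 0, so u is not a solution.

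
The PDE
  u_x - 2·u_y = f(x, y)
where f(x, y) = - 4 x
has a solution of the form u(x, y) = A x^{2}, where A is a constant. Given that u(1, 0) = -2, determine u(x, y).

Substitute the ansatz u = A x^{2} into the left-hand side.
Derivatives of the ansatz:
  u_x = 2 A x
  u_y = 0
Term by term:
  u_x = 2 A x
  -2·u_y = 0
So the left-hand side equals
  2 A x
This must equal f(x, y) = - 4 x identically.
Matching coefficients of the independent functions:
  [x]:  2 A = -4
Solving: A = -2.
Check against the point condition:
  u(1, 0) = -2  ⟹  A = -2  ✓
Hence u(x, y) = - 2 x^{2}.

Answer: u(x, y) = - 2 x^{2}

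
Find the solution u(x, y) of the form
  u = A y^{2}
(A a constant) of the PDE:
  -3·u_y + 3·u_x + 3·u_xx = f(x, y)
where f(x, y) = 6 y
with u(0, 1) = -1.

Answer: u(x, y) = - y^{2}

Derivation:
Substitute the ansatz u = A y^{2} into the left-hand side.
Derivatives of the ansatz:
  u_y = 2 A y
  u_x = 0
  u_xx = 0
Term by term:
  -3·u_y = - 6 A y
  3·u_x = 0
  3·u_xx = 0
So the left-hand side equals
  - 6 A y
This must equal f(x, y) = 6 y identically.
Matching coefficients of the independent functions:
  [y]:  - 6 A = 6
Solving: A = -1.
Check against the point condition:
  u(0, 1) = -1  ⟹  A = -1  ✓
Hence u(x, y) = - y^{2}.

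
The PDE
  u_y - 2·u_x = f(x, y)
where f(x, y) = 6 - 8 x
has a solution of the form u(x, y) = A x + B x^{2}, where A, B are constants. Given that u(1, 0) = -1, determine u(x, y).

Answer: u(x, y) = 2 x^{2} - 3 x

Derivation:
Substitute the ansatz u = A x + B x^{2} into the left-hand side.
Derivatives of the ansatz:
  u_y = 0
  u_x = A + 2 B x
Term by term:
  u_y = 0
  -2·u_x = - 2 A - 4 B x
So the left-hand side equals
  - 2 A - 4 B x
This must equal f(x, y) = 6 - 8 x identically.
Matching coefficients of the independent functions:
  [constant term]:  - 2 A = 6
  [x]:  - 4 B = -8
Solving: A = -3, B = 2.
Check against the point condition:
  u(1, 0) = -1  ⟹  A + B = -1  ✓
Hence u(x, y) = 2 x^{2} - 3 x.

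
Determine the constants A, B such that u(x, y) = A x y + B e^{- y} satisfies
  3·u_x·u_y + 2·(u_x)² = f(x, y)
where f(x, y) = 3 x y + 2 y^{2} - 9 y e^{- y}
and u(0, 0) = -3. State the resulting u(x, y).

Answer: u(x, y) = - x y - 3 e^{- y}

Derivation:
Substitute the ansatz u = A x y + B e^{- y} into the left-hand side.
Derivatives of the ansatz:
  u_x = A y
  u_y = A x - B e^{- y}
Term by term:
  3·u_x·u_y = 3 A^{2} x y - 3 A B y e^{- y}
  2·(u_x)² = 2 A^{2} y^{2}
So the left-hand side equals
  3 A^{2} x y + 2 A^{2} y^{2} - 3 A B y e^{- y}
This must equal f(x, y) = 3 x y + 2 y^{2} - 9 y e^{- y} identically.
Matching coefficients of the independent functions:
  [y^{2}]:  2 A^{2} = 2
  [x y]:  3 A^{2} = 3
  [y e^{- y}]:  - 3 A B = -9
These equations allow (A, B) = (-1, -3) or (1, 3).
Impose the point condition(s):
  u(0, 0) = -3  ⟹  B = -3
Only A = -1, B = -3 satisfies everything.
Hence u(x, y) = - x y - 3 e^{- y}.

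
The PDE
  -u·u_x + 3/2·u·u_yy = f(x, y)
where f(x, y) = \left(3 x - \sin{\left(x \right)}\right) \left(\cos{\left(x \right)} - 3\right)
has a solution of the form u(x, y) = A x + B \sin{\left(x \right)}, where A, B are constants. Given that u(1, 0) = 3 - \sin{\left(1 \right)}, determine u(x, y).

Answer: u(x, y) = 3 x - \sin{\left(x \right)}

Derivation:
Substitute the ansatz u = A x + B \sin{\left(x \right)} into the left-hand side.
Derivatives of the ansatz:
  u_x = A + B \cos{\left(x \right)}
  u_yy = 0
Term by term:
  -u·u_x = - A^{2} x - A B x \cos{\left(x \right)} - A B \sin{\left(x \right)} - B^{2} \sin{\left(x \right)} \cos{\left(x \right)}
  3/2·u·u_yy = 0
So the left-hand side equals
  - A^{2} x - A B x \cos{\left(x \right)} - A B \sin{\left(x \right)} - B^{2} \sin{\left(x \right)} \cos{\left(x \right)}
This must equal f(x, y) identically; expanded, f = 3 x \cos{\left(x \right)} - 9 x - \sin{\left(x \right)} \cos{\left(x \right)} + 3 \sin{\left(x \right)}.
Matching coefficients of the independent functions:
  [x]:  - A^{2} = -9
  [x \cos{\left(x \right)}, \sin{\left(x \right)}]:  - A B = 3
  [\sin{\left(x \right)} \cos{\left(x \right)}]:  - B^{2} = -1
These equations allow (A, B) = (-3, 1) or (3, -1).
Impose the point condition(s):
  u(1, 0) = 3 - \sin{\left(1 \right)}  ⟹  A + B \sin{\left(1 \right)} = 3 - \sin{\left(1 \right)}
Only A = 3, B = -1 satisfies everything.
Hence u(x, y) = 3 x - \sin{\left(x \right)}.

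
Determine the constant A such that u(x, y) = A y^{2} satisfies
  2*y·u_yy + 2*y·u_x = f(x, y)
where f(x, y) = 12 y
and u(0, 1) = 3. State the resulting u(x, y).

Substitute the ansatz u = A y^{2} into the left-hand side.
Derivatives of the ansatz:
  u_yy = 2 A
  u_x = 0
Term by term:
  2*y·u_yy = 4 A y
  2*y·u_x = 0
So the left-hand side equals
  4 A y
This must equal f(x, y) = 12 y identically.
Matching coefficients of the independent functions:
  [y]:  4 A = 12
Solving: A = 3.
Check against the point condition:
  u(0, 1) = 3  ⟹  A = 3  ✓
Hence u(x, y) = 3 y^{2}.

Answer: u(x, y) = 3 y^{2}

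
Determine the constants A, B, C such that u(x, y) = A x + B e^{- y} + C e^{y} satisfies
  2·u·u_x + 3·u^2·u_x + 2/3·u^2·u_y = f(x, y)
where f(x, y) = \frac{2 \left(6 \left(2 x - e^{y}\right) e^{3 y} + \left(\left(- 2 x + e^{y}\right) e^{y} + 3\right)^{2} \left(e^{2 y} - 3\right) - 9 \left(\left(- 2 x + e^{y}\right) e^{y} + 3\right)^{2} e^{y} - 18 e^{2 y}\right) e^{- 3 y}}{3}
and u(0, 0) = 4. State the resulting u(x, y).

Substitute the ansatz u = A x + B e^{- y} + C e^{y} into the left-hand side.
Derivatives of the ansatz:
  u_x = A
  u_y = - B e^{- y} + C e^{y}
Term by term:
  2·u·u_x = 2 A^{2} x + 2 A B e^{- y} + 2 A C e^{y}
  3·u^2·u_x = 3 A^{3} x^{2} + 6 A^{2} B x e^{- y} + 6 A^{2} C x e^{y} + 3 A B^{2} e^{- 2 y} + 6 A B C + 3 A C^{2} e^{2 y}
  2/3·u^2·u_y = - \frac{2 A^{2} B x^{2} e^{- y}}{3} + \frac{2 A^{2} C x^{2} e^{y}}{3} - \frac{4 A B^{2} x e^{- 2 y}}{3} + \frac{4 A C^{2} x e^{2 y}}{3} - \frac{2 B^{3} e^{- 3 y}}{3} - \frac{2 B^{2} C e^{- y}}{3} + \frac{2 B C^{2} e^{y}}{3} + \frac{2 C^{3} e^{3 y}}{3}
So the left-hand side equals
  3 A^{3} x^{2} - \frac{2 A^{2} B x^{2} e^{- y}}{3} + 6 A^{2} B x e^{- y} + \frac{2 A^{2} C x^{2} e^{y}}{3} + 6 A^{2} C x e^{y} + 2 A^{2} x - \frac{4 A B^{2} x e^{- 2 y}}{3} + 3 A B^{2} e^{- 2 y} + 6 A B C + 2 A B e^{- y} + \frac{4 A C^{2} x e^{2 y}}{3} + 3 A C^{2} e^{2 y} + 2 A C e^{y} - \frac{2 B^{3} e^{- 3 y}}{3} - \frac{2 B^{2} C e^{- y}}{3} + \frac{2 B C^{2} e^{y}}{3} + \frac{2 C^{3} e^{3 y}}{3}
This must equal f(x, y) identically; expanded, f = \frac{8 x^{2} e^{y}}{3} - 24 x^{2} - 8 x^{2} e^{- y} - \frac{8 x e^{2 y}}{3} + 24 x e^{y} + 8 x + 72 x e^{- y} + 24 x e^{- 2 y} + \frac{2 e^{3 y}}{3} - 6 e^{2 y} - 2 e^{y} - 36 - 18 e^{- y} - 54 e^{- 2 y} - 18 e^{- 3 y}.
Matching coefficients of the independent functions:
(each divided by its leading coefficient; functions giving the same equation are listed together)
  [constant term]:  A B C + 6 = 0
  [x]:  A^{2} - 4 = 0
  [x^{2}]:  A^{3} + 8 = 0
  [x e^{- 2 y}, e^{- 2 y}]:  A B^{2} + 18 = 0
  [x e^{- y}, x^{2} e^{- y}]:  A^{2} B - 12 = 0
  [x e^{y}, x^{2} e^{y}]:  A^{2} C - 4 = 0
  [x e^{2 y}, e^{2 y}]:  A C^{2} + 2 = 0
  [e^{- 3 y}]:  B^{3} - 27 = 0
  [e^{- y}]:  A B - \frac{B^{2} C}{3} + 9 = 0
  [e^{y}]:  A C + \frac{B C^{2}}{3} + 1 = 0
  [e^{3 y}]:  C^{3} - 1 = 0
Solving: A = -2, B = 3, C = 1.
Check against the point condition:
  u(0, 0) = 4  ⟹  B + C = 4  ✓
Hence u(x, y) = - 2 x + e^{y} + 3 e^{- y}.

Answer: u(x, y) = - 2 x + e^{y} + 3 e^{- y}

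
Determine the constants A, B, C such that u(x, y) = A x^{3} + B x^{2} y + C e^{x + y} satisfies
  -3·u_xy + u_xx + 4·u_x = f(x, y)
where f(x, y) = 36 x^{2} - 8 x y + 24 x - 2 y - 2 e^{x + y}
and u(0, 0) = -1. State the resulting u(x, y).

Substitute the ansatz u = A x^{3} + B x^{2} y + C e^{x + y} into the left-hand side.
Derivatives of the ansatz:
  u_xy = 2 B x + C e^{x} e^{y}
  u_xx = 6 A x + 2 B y + C e^{x} e^{y}
  u_x = 3 A x^{2} + 2 B x y + C e^{x} e^{y}
Term by term:
  -3·u_xy = - 6 B x - 3 C e^{x} e^{y}
  u_xx = 6 A x + 2 B y + C e^{x} e^{y}
  4·u_x = 12 A x^{2} + 8 B x y + 4 C e^{x} e^{y}
So the left-hand side equals
  12 A x^{2} + 6 A x + 8 B x y - 6 B x + 2 B y + 2 C e^{x} e^{y}
This must equal f(x, y) identically; expanded, f = 36 x^{2} - 8 x y + 24 x - 2 y - 2 e^{x} e^{y}.
Matching coefficients of the independent functions:
  [x]:  6 A - 6 B = 24
  [x^{2}]:  12 A = 36
  [y]:  2 B = -2
  [x y]:  8 B = -8
  [e^{x} e^{y}]:  2 C = -2
Solving: A = 3, B = -1, C = -1.
Check against the point condition:
  u(0, 0) = -1  ⟹  C = -1  ✓
Hence u(x, y) = 3 x^{3} - x^{2} y - e^{x + y}.

Answer: u(x, y) = 3 x^{3} - x^{2} y - e^{x + y}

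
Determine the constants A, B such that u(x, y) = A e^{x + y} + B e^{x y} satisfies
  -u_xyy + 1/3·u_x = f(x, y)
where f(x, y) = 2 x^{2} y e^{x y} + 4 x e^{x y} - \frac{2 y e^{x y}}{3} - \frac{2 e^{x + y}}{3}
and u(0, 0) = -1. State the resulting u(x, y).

Substitute the ansatz u = A e^{x + y} + B e^{x y} into the left-hand side.
Derivatives of the ansatz:
  u_xyy = A e^{x} e^{y} + B x^{2} y e^{x y} + 2 B x e^{x y}
  u_x = A e^{x} e^{y} + B y e^{x y}
Term by term:
  -u_xyy = - A e^{x} e^{y} - B x^{2} y e^{x y} - 2 B x e^{x y}
  1/3·u_x = \frac{A e^{x} e^{y}}{3} + \frac{B y e^{x y}}{3}
So the left-hand side equals
  - \frac{2 A e^{x} e^{y}}{3} - B x^{2} y e^{x y} - 2 B x e^{x y} + \frac{B y e^{x y}}{3}
This must equal f(x, y) identically; expanded, f = 2 x^{2} y e^{x y} + 4 x e^{x y} - \frac{2 y e^{x y}}{3} - \frac{2 e^{x} e^{y}}{3}.
Matching coefficients of the independent functions:
  [x e^{x y}]:  - 2 B = 4
  [y e^{x y}]:  \frac{B}{3} = - \frac{2}{3}
  [e^{x} e^{y}]:  - \frac{2 A}{3} = - \frac{2}{3}
  [x^{2} y e^{x y}]:  - B = 2
Solving: A = 1, B = -2.
Check against the point condition:
  u(0, 0) = -1  ⟹  A + B = -1  ✓
Hence u(x, y) = - 2 e^{x y} + e^{x + y}.

Answer: u(x, y) = - 2 e^{x y} + e^{x + y}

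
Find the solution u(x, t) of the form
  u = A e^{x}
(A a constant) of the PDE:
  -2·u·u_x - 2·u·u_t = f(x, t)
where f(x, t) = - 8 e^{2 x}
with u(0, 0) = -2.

Answer: u(x, t) = - 2 e^{x}

Derivation:
Substitute the ansatz u = A e^{x} into the left-hand side.
Derivatives of the ansatz:
  u_x = A e^{x}
  u_t = 0
Term by term:
  -2·u·u_x = - 2 A^{2} e^{2 x}
  -2·u·u_t = 0
So the left-hand side equals
  - 2 A^{2} e^{2 x}
This must equal f(x, t) = - 8 e^{2 x} identically.
Matching coefficients of the independent functions:
  [e^{2 x}]:  - 2 A^{2} = -8
These equations allow (A) = (-2) or (2).
Impose the point condition(s):
  u(0, 0) = -2  ⟹  A = -2
Only A = -2 satisfies everything.
Hence u(x, t) = - 2 e^{x}.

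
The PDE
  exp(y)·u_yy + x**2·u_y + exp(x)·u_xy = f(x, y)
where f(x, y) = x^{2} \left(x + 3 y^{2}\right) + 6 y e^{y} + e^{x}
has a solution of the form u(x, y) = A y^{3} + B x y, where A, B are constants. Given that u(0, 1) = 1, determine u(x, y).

Substitute the ansatz u = A y^{3} + B x y into the left-hand side.
Derivatives of the ansatz:
  u_yy = 6 A y
  u_y = 3 A y^{2} + B x
  u_xy = B
Term by term:
  exp(y)·u_yy = 6 A y e^{y}
  x**2·u_y = 3 A x^{2} y^{2} + B x^{3}
  exp(x)·u_xy = B e^{x}
So the left-hand side equals
  3 A x^{2} y^{2} + 6 A y e^{y} + B x^{3} + B e^{x}
This must equal f(x, y) identically; expanded, f = x^{3} + 3 x^{2} y^{2} + 6 y e^{y} + e^{x}.
Matching coefficients of the independent functions:
  [x^{3}, e^{x}]:  B = 1
  [x^{2} y^{2}]:  3 A = 3
  [y e^{y}]:  6 A = 6
Solving: A = 1, B = 1.
Check against the point condition:
  u(0, 1) = 1  ⟹  A = 1  ✓
Hence u(x, y) = x y + y^{3}.

Answer: u(x, y) = x y + y^{3}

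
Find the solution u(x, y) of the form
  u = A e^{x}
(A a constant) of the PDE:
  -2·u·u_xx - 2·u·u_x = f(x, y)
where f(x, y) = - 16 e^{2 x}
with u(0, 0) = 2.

Substitute the ansatz u = A e^{x} into the left-hand side.
Derivatives of the ansatz:
  u_xx = A e^{x}
  u_x = A e^{x}
Term by term:
  -2·u·u_xx = - 2 A^{2} e^{2 x}
  -2·u·u_x = - 2 A^{2} e^{2 x}
So the left-hand side equals
  - 4 A^{2} e^{2 x}
This must equal f(x, y) = - 16 e^{2 x} identically.
Matching coefficients of the independent functions:
  [e^{2 x}]:  - 4 A^{2} = -16
These equations allow (A) = (-2) or (2).
Impose the point condition(s):
  u(0, 0) = 2  ⟹  A = 2
Only A = 2 satisfies everything.
Hence u(x, y) = 2 e^{x}.

Answer: u(x, y) = 2 e^{x}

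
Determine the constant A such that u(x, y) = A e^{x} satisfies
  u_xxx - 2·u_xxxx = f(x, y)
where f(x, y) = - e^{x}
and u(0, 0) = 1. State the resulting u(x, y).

Substitute the ansatz u = A e^{x} into the left-hand side.
Derivatives of the ansatz:
  u_xxx = A e^{x}
  u_xxxx = A e^{x}
Term by term:
  u_xxx = A e^{x}
  -2·u_xxxx = - 2 A e^{x}
So the left-hand side equals
  - A e^{x}
This must equal f(x, y) = - e^{x} identically.
Matching coefficients of the independent functions:
  [e^{x}]:  - A = -1
Solving: A = 1.
Check against the point condition:
  u(0, 0) = 1  ⟹  A = 1  ✓
Hence u(x, y) = e^{x}.

Answer: u(x, y) = e^{x}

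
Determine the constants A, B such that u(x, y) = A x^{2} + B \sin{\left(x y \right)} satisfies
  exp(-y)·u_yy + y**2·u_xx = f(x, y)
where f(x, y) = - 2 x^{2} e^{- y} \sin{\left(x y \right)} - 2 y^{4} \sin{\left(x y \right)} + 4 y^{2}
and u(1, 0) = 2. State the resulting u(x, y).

Substitute the ansatz u = A x^{2} + B \sin{\left(x y \right)} into the left-hand side.
Derivatives of the ansatz:
  u_yy = - B x^{2} \sin{\left(x y \right)}
  u_xx = 2 A - B y^{2} \sin{\left(x y \right)}
Term by term:
  exp(-y)·u_yy = - B x^{2} e^{- y} \sin{\left(x y \right)}
  y**2·u_xx = 2 A y^{2} - B y^{4} \sin{\left(x y \right)}
So the left-hand side equals
  2 A y^{2} - B x^{2} e^{- y} \sin{\left(x y \right)} - B y^{4} \sin{\left(x y \right)}
This must equal f(x, y) = - 2 x^{2} e^{- y} \sin{\left(x y \right)} - 2 y^{4} \sin{\left(x y \right)} + 4 y^{2} identically.
Matching coefficients of the independent functions:
  [y^{2}]:  2 A = 4
  [y^{4} \sin{\left(x y \right)}, x^{2} e^{- y} \sin{\left(x y \right)}]:  - B = -2
Solving: A = 2, B = 2.
Check against the point condition:
  u(1, 0) = 2  ⟹  A = 2  ✓
Hence u(x, y) = 2 x^{2} + 2 \sin{\left(x y \right)}.

Answer: u(x, y) = 2 x^{2} + 2 \sin{\left(x y \right)}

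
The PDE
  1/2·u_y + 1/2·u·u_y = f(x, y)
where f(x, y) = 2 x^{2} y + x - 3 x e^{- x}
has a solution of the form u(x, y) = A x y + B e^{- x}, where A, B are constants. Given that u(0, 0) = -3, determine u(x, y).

Substitute the ansatz u = A x y + B e^{- x} into the left-hand side.
Derivatives of the ansatz:
  u_y = A x
Term by term:
  1/2·u_y = \frac{A x}{2}
  1/2·u·u_y = \frac{A^{2} x^{2} y}{2} + \frac{A B x e^{- x}}{2}
So the left-hand side equals
  \frac{A^{2} x^{2} y}{2} + \frac{A B x e^{- x}}{2} + \frac{A x}{2}
This must equal f(x, y) = 2 x^{2} y + x - 3 x e^{- x} identically.
Matching coefficients of the independent functions:
  [x]:  \frac{A}{2} = 1
  [x e^{- x}]:  \frac{A B}{2} = -3
  [x^{2} y]:  \frac{A^{2}}{2} = 2
Solving: A = 2, B = -3.
Check against the point condition:
  u(0, 0) = -3  ⟹  B = -3  ✓
Hence u(x, y) = 2 x y - 3 e^{- x}.

Answer: u(x, y) = 2 x y - 3 e^{- x}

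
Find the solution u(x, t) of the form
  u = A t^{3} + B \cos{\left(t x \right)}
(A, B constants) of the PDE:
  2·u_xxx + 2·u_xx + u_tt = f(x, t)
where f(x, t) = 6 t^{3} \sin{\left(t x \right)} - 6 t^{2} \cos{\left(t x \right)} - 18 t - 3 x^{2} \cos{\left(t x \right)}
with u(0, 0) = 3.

Substitute the ansatz u = A t^{3} + B \cos{\left(t x \right)} into the left-hand side.
Derivatives of the ansatz:
  u_xxx = B t^{3} \sin{\left(t x \right)}
  u_xx = - B t^{2} \cos{\left(t x \right)}
  u_tt = 6 A t - B x^{2} \cos{\left(t x \right)}
Term by term:
  2·u_xxx = 2 B t^{3} \sin{\left(t x \right)}
  2·u_xx = - 2 B t^{2} \cos{\left(t x \right)}
  u_tt = 6 A t - B x^{2} \cos{\left(t x \right)}
So the left-hand side equals
  6 A t + 2 B t^{3} \sin{\left(t x \right)} - 2 B t^{2} \cos{\left(t x \right)} - B x^{2} \cos{\left(t x \right)}
This must equal f(x, t) = 6 t^{3} \sin{\left(t x \right)} - 6 t^{2} \cos{\left(t x \right)} - 18 t - 3 x^{2} \cos{\left(t x \right)} identically.
Matching coefficients of the independent functions:
  [t]:  6 A = -18
  [t^{2} \cos{\left(t x \right)}]:  - 2 B = -6
  [t^{3} \sin{\left(t x \right)}]:  2 B = 6
  [x^{2} \cos{\left(t x \right)}]:  - B = -3
Solving: A = -3, B = 3.
Check against the point condition:
  u(0, 0) = 3  ⟹  B = 3  ✓
Hence u(x, t) = - 3 t^{3} + 3 \cos{\left(t x \right)}.

Answer: u(x, t) = - 3 t^{3} + 3 \cos{\left(t x \right)}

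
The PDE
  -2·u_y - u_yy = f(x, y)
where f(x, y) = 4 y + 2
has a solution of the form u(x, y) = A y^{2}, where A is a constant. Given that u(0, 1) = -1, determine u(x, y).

Answer: u(x, y) = - y^{2}

Derivation:
Substitute the ansatz u = A y^{2} into the left-hand side.
Derivatives of the ansatz:
  u_y = 2 A y
  u_yy = 2 A
Term by term:
  -2·u_y = - 4 A y
  -u_yy = - 2 A
So the left-hand side equals
  - 4 A y - 2 A
This must equal f(x, y) = 4 y + 2 identically.
Matching coefficients of the independent functions:
  [constant term]:  - 2 A = 2
  [y]:  - 4 A = 4
Solving: A = -1.
Check against the point condition:
  u(0, 1) = -1  ⟹  A = -1  ✓
Hence u(x, y) = - y^{2}.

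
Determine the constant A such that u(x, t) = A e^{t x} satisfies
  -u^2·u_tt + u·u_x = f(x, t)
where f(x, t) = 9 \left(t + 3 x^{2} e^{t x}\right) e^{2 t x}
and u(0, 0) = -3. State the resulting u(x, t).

Answer: u(x, t) = - 3 e^{t x}

Derivation:
Substitute the ansatz u = A e^{t x} into the left-hand side.
Derivatives of the ansatz:
  u_tt = A x^{2} e^{t x}
  u_x = A t e^{t x}
Term by term:
  -u^2·u_tt = - A^{3} x^{2} e^{3 t x}
  u·u_x = A^{2} t e^{2 t x}
So the left-hand side equals
  - A^{3} x^{2} e^{3 t x} + A^{2} t e^{2 t x}
This must equal f(x, t) identically; expanded, f = 9 t e^{2 t x} + 27 x^{2} e^{3 t x}.
Matching coefficients of the independent functions:
  [t e^{2 t x}]:  A^{2} = 9
  [x^{2} e^{3 t x}]:  - A^{3} = 27
Solving: A = -3.
Check against the point condition:
  u(0, 0) = -3  ⟹  A = -3  ✓
Hence u(x, t) = - 3 e^{t x}.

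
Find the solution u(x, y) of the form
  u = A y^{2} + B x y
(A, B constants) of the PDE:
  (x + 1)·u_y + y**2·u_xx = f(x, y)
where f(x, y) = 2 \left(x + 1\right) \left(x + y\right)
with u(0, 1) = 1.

Substitute the ansatz u = A y^{2} + B x y into the left-hand side.
Derivatives of the ansatz:
  u_y = 2 A y + B x
  u_xx = 0
Term by term:
  (x + 1)·u_y = 2 A x y + 2 A y + B x^{2} + B x
  y**2·u_xx = 0
So the left-hand side equals
  2 A x y + 2 A y + B x^{2} + B x
This must equal f(x, y) identically; expanded, f = 2 x^{2} + 2 x y + 2 x + 2 y.
Matching coefficients of the independent functions:
  [x, x^{2}]:  B = 2
  [y, x y]:  2 A = 2
Solving: A = 1, B = 2.
Check against the point condition:
  u(0, 1) = 1  ⟹  A = 1  ✓
Hence u(x, y) = 2 x y + y^{2}.

Answer: u(x, y) = 2 x y + y^{2}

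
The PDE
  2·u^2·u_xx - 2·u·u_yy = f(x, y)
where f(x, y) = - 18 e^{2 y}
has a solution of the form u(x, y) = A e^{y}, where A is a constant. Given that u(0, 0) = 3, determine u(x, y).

Substitute the ansatz u = A e^{y} into the left-hand side.
Derivatives of the ansatz:
  u_xx = 0
  u_yy = A e^{y}
Term by term:
  2·u^2·u_xx = 0
  -2·u·u_yy = - 2 A^{2} e^{2 y}
So the left-hand side equals
  - 2 A^{2} e^{2 y}
This must equal f(x, y) = - 18 e^{2 y} identically.
Matching coefficients of the independent functions:
  [e^{2 y}]:  - 2 A^{2} = -18
These equations allow (A) = (-3) or (3).
Impose the point condition(s):
  u(0, 0) = 3  ⟹  A = 3
Only A = 3 satisfies everything.
Hence u(x, y) = 3 e^{y}.

Answer: u(x, y) = 3 e^{y}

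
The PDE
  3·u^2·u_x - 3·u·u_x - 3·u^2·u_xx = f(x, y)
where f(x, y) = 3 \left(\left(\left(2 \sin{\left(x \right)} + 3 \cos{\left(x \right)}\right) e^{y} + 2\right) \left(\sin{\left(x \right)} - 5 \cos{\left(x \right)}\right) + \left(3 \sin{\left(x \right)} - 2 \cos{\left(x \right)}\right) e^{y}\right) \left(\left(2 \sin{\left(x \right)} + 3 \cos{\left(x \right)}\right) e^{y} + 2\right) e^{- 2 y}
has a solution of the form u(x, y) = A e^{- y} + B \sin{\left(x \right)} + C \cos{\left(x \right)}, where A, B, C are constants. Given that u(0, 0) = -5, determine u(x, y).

Substitute the ansatz u = A e^{- y} + B \sin{\left(x \right)} + C \cos{\left(x \right)} into the left-hand side.
Derivatives of the ansatz:
  u_x = B \cos{\left(x \right)} - C \sin{\left(x \right)}
  u_xx = - B \sin{\left(x \right)} - C \cos{\left(x \right)}
Term by term:
  3·u^2·u_x = 3 A^{2} B e^{- 2 y} \cos{\left(x \right)} - 3 A^{2} C e^{- 2 y} \sin{\left(x \right)} + 6 A B^{2} e^{- y} \sin{\left(x \right)} \cos{\left(x \right)} - 6 A B C e^{- y} \sin^{2}{\left(x \right)} + 6 A B C e^{- y} \cos^{2}{\left(x \right)} - 6 A C^{2} e^{- y} \sin{\left(x \right)} \cos{\left(x \right)} + 3 B^{3} \sin^{2}{\left(x \right)} \cos{\left(x \right)} - 3 B^{2} C \sin^{3}{\left(x \right)} + 6 B^{2} C \sin{\left(x \right)} \cos^{2}{\left(x \right)} - 6 B C^{2} \sin^{2}{\left(x \right)} \cos{\left(x \right)} + 3 B C^{2} \cos^{3}{\left(x \right)} - 3 C^{3} \sin{\left(x \right)} \cos^{2}{\left(x \right)}
  -3·u·u_x = - 3 A B e^{- y} \cos{\left(x \right)} + 3 A C e^{- y} \sin{\left(x \right)} - 3 B^{2} \sin{\left(x \right)} \cos{\left(x \right)} + 3 B C \sin^{2}{\left(x \right)} - 3 B C \cos^{2}{\left(x \right)} + 3 C^{2} \sin{\left(x \right)} \cos{\left(x \right)}
  -3·u^2·u_xx = 3 A^{2} B e^{- 2 y} \sin{\left(x \right)} + 3 A^{2} C e^{- 2 y} \cos{\left(x \right)} + 6 A B^{2} e^{- y} \sin^{2}{\left(x \right)} + 12 A B C e^{- y} \sin{\left(x \right)} \cos{\left(x \right)} + 6 A C^{2} e^{- y} \cos^{2}{\left(x \right)} + 3 B^{3} \sin^{3}{\left(x \right)} + 9 B^{2} C \sin^{2}{\left(x \right)} \cos{\left(x \right)} + 9 B C^{2} \sin{\left(x \right)} \cos^{2}{\left(x \right)} + 3 C^{3} \cos^{3}{\left(x \right)}
Sum these and collect like terms in the independent variables.
This must equal f(x, y) identically; expanded, f = 12 \sin^{3}{\left(x \right)} - 24 \sin^{2}{\left(x \right)} \cos{\left(x \right)} + 18 \sin^{2}{\left(x \right)} - 153 \sin{\left(x \right)} \cos^{2}{\left(x \right)} + 15 \sin{\left(x \right)} \cos{\left(x \right)} - 135 \cos^{3}{\left(x \right)} - 18 \cos^{2}{\left(x \right)} + 24 e^{- y} \sin^{2}{\left(x \right)} - 84 e^{- y} \sin{\left(x \right)} \cos{\left(x \right)} + 18 e^{- y} \sin{\left(x \right)} - 180 e^{- y} \cos^{2}{\left(x \right)} - 12 e^{- y} \cos{\left(x \right)} + 12 e^{- 2 y} \sin{\left(x \right)} - 60 e^{- 2 y} \cos{\left(x \right)}.
Matching coefficients of the independent functions:
  [e^{- 2 y} \sin{\left(x \right)}]:  3 A^{2} B - 3 A^{2} C = 12
  [e^{- 2 y} \cos{\left(x \right)}]:  3 A^{2} B + 3 A^{2} C = -60
  [e^{- y} \sin{\left(x \right)}]:  3 A C = 18
  [e^{- y} \sin^{2}{\left(x \right)}]:  6 A B^{2} - 6 A B C = 24
  [e^{- y} \cos{\left(x \right)}]:  - 3 A B = -12
  [e^{- y} \cos^{2}{\left(x \right)}]:  6 A B C + 6 A C^{2} = -180
  [\sin{\left(x \right)} \cos{\left(x \right)}]:  - 3 B^{2} + 3 C^{2} = 15
  [\sin{\left(x \right)} \cos^{2}{\left(x \right)}]:  6 B^{2} C + 9 B C^{2} - 3 C^{3} = -153
  [\sin^{2}{\left(x \right)} \cos{\left(x \right)}]:  3 B^{3} + 9 B^{2} C - 6 B C^{2} = -24
  [e^{- y} \sin{\left(x \right)} \cos{\left(x \right)}]:  6 A B^{2} + 12 A B C - 6 A C^{2} = -84
  [\sin^{2}{\left(x \right)}]:  3 B C = 18
  [\sin^{3}{\left(x \right)}]:  3 B^{3} - 3 B^{2} C = 12
  [\cos^{2}{\left(x \right)}]:  - 3 B C = -18
  [\cos^{3}{\left(x \right)}]:  3 B C^{2} + 3 C^{3} = -135
Solving: A = -2, B = -2, C = -3.
Check against the point condition:
  u(0, 0) = -5  ⟹  A + C = -5  ✓
Hence u(x, y) = - 2 \sin{\left(x \right)} - 3 \cos{\left(x \right)} - 2 e^{- y}.

Answer: u(x, y) = - 2 \sin{\left(x \right)} - 3 \cos{\left(x \right)} - 2 e^{- y}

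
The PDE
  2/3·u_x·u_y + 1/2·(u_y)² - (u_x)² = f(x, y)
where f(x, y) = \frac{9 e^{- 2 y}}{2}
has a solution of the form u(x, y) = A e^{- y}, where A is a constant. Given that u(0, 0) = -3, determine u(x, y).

Substitute the ansatz u = A e^{- y} into the left-hand side.
Derivatives of the ansatz:
  u_x = 0
  u_y = - A e^{- y}
Term by term:
  2/3·u_x·u_y = 0
  1/2·(u_y)² = \frac{A^{2} e^{- 2 y}}{2}
  -(u_x)² = 0
So the left-hand side equals
  \frac{A^{2} e^{- 2 y}}{2}
This must equal f(x, y) = \frac{9 e^{- 2 y}}{2} identically.
Matching coefficients of the independent functions:
  [e^{- 2 y}]:  \frac{A^{2}}{2} = \frac{9}{2}
These equations allow (A) = (-3) or (3).
Impose the point condition(s):
  u(0, 0) = -3  ⟹  A = -3
Only A = -3 satisfies everything.
Hence u(x, y) = - 3 e^{- y}.

Answer: u(x, y) = - 3 e^{- y}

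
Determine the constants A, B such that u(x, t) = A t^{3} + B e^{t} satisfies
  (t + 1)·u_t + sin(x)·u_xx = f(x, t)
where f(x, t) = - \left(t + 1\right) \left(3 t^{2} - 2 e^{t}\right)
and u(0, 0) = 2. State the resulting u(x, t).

Substitute the ansatz u = A t^{3} + B e^{t} into the left-hand side.
Derivatives of the ansatz:
  u_t = 3 A t^{2} + B e^{t}
  u_xx = 0
Term by term:
  (t + 1)·u_t = 3 A t^{3} + 3 A t^{2} + B t e^{t} + B e^{t}
  sin(x)·u_xx = 0
So the left-hand side equals
  3 A t^{3} + 3 A t^{2} + B t e^{t} + B e^{t}
This must equal f(x, t) identically; expanded, f = - 3 t^{3} - 3 t^{2} + 2 t e^{t} + 2 e^{t}.
Matching coefficients of the independent functions:
  [t^{2}, t^{3}]:  3 A = -3
  [t e^{t}, e^{t}]:  B = 2
Solving: A = -1, B = 2.
Check against the point condition:
  u(0, 0) = 2  ⟹  B = 2  ✓
Hence u(x, t) = - t^{3} + 2 e^{t}.

Answer: u(x, t) = - t^{3} + 2 e^{t}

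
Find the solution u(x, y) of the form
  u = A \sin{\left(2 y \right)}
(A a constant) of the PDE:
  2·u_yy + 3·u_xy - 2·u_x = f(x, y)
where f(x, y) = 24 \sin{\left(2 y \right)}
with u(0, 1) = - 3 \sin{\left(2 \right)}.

Substitute the ansatz u = A \sin{\left(2 y \right)} into the left-hand side.
Derivatives of the ansatz:
  u_yy = - 4 A \sin{\left(2 y \right)}
  u_xy = 0
  u_x = 0
Term by term:
  2·u_yy = - 8 A \sin{\left(2 y \right)}
  3·u_xy = 0
  -2·u_x = 0
So the left-hand side equals
  - 8 A \sin{\left(2 y \right)}
This must equal f(x, y) = 24 \sin{\left(2 y \right)} identically.
Matching coefficients of the independent functions:
  [\sin{\left(2 y \right)}]:  - 8 A = 24
Solving: A = -3.
Check against the point condition:
  u(0, 1) = - 3 \sin{\left(2 \right)}  ⟹  A \sin{\left(2 \right)} = - 3 \sin{\left(2 \right)}  ✓
Hence u(x, y) = - 3 \sin{\left(2 y \right)}.

Answer: u(x, y) = - 3 \sin{\left(2 y \right)}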